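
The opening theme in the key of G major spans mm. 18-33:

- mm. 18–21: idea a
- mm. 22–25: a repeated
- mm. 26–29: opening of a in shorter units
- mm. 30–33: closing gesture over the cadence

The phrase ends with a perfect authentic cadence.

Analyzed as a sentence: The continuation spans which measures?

After the presentation (mm. 18–25), the continuation covers the fragmentation through the cadence: bars 26–33.

measures 26–33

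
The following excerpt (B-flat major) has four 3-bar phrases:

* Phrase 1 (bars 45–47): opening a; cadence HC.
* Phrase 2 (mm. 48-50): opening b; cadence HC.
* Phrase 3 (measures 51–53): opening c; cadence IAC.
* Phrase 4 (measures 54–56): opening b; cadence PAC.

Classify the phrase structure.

contrasting double period

Four phrases in two halves: the first half (bars 45–50) ends with a half cadence, the second (measures 51-56) with a perfect authentic cadence — a large antecedent–consequent pair, i.e. a double period.
Phrase 3 begins with different material from phrase 1, making it contrasting.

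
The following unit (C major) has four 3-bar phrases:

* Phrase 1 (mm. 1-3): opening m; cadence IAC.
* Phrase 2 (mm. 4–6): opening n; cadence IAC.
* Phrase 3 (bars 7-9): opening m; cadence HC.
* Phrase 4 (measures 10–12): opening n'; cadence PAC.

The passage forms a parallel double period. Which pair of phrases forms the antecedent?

In a double period the first pair of phrases (ending imperfect authentic cadence) is the large antecedent and the second pair (ending perfect authentic cadence) is the large consequent; the antecedent is phrases 1 and 2.

phrases 1 and 2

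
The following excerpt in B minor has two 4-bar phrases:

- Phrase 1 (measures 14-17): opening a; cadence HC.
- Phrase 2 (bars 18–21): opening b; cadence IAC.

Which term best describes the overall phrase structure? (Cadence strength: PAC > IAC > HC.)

contrasting period

Phrase 1 ends with a half cadence (weaker) and phrase 2 with an imperfect authentic cadence (stronger): antecedent + consequent = a period.
The two phrases open with different material (a / b), so the period is contrasting.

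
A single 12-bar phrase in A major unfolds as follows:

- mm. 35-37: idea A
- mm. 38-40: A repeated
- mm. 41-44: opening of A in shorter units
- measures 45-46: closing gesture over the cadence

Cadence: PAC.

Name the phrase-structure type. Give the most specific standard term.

sentence

Basic idea (mm. 35–37) + its repetition (measures 38-40) form the presentation; fragmentation and cadence (mm. 41–46) form the continuation — the 12-bar whole is a sentence.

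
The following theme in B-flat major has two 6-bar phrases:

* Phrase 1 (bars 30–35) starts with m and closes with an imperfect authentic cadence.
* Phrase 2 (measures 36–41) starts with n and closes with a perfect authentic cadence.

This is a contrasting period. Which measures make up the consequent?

The phrase ending with the weaker cadence (imperfect authentic cadence) is the antecedent; the one ending more conclusively (perfect authentic cadence) is the consequent. The consequent is measures 36–41.

measures 36–41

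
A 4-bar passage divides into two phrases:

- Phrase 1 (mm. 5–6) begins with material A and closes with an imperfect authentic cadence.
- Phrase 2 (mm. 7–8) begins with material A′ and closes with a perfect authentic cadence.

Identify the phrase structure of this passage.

Phrase 1 ends with an imperfect authentic cadence (weaker) and phrase 2 with a perfect authentic cadence (stronger): antecedent + consequent = a period.
The two phrases open with the same material (A / A′), so the period is parallel.

parallel period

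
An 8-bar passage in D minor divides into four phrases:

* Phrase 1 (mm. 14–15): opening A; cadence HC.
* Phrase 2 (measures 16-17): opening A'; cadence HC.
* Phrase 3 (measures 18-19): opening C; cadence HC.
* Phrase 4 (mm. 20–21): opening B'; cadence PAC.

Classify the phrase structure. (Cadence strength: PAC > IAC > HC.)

Four phrases in two halves: the first half (mm. 14–17) ends with a half cadence, the second (mm. 18–21) with a perfect authentic cadence — a large antecedent–consequent pair, i.e. a double period.
Phrase 3 begins with different material from phrase 1, making it contrasting.

contrasting double period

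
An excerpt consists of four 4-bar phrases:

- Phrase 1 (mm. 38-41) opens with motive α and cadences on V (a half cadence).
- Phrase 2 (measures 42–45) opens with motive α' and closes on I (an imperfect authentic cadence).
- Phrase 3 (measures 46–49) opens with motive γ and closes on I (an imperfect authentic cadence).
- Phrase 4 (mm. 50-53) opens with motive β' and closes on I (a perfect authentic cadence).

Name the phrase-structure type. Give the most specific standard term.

Four phrases in two halves: the first half (mm. 38-45) ends with an imperfect authentic cadence, the second (mm. 46-53) with a perfect authentic cadence — a large antecedent–consequent pair, i.e. a double period.
Phrase 3 begins with different material from phrase 1, making it contrasting.

contrasting double period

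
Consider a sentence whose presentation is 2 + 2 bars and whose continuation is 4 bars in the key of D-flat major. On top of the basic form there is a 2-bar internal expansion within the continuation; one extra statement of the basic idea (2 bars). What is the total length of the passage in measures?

12 measures

Basic sentence: 2 + 2 + 4 = 8 bars.
8 (basic form) + 2 (internal expansion) + 2 (extra statement) = 12.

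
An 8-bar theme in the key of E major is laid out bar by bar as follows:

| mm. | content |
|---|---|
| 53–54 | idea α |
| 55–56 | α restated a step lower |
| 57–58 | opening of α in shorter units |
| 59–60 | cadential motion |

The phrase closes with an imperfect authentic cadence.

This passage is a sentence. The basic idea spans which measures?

The presentation of a sentence is the basic idea (measures 53-54) plus its repetition (measures 55–56); the basic idea is therefore bars 53–54.

measures 53–54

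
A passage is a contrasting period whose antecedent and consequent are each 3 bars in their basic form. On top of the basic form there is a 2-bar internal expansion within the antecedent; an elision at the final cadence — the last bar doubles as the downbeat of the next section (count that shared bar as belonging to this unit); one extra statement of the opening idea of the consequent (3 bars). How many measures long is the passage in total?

Basic contrasting period: 3 + 3 = 6 bars.
6 (basic form) + 2 (internal expansion) + 3 (extra statement) = 11.
The elision shares a bar with the next section but does not change this unit's count.

11 measures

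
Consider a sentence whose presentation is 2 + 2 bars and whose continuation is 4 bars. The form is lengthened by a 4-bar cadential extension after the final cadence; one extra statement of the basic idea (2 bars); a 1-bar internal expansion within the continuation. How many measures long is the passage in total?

15 measures

Basic sentence: 2 + 2 + 4 = 8 bars.
8 (basic form) + 4 (cadential extension) + 2 (extra statement) + 1 (internal expansion) = 15.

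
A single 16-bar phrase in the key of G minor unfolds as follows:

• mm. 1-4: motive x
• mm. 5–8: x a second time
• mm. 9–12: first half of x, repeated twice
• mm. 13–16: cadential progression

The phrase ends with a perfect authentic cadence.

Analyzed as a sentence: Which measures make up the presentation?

The presentation of a sentence is the basic idea (mm. 1–4) plus its repetition (mm. 5–8); the presentation is therefore mm. 1–8.

measures 1–8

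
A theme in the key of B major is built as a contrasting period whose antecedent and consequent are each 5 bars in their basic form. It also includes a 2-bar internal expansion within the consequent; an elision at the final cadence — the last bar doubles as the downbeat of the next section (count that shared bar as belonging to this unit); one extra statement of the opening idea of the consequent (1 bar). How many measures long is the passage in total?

Basic contrasting period: 5 + 5 = 10 bars.
10 (basic form) + 2 (internal expansion) + 1 (extra statement) = 13.
The elision shares a bar with the next section but does not change this unit's count.

13 measures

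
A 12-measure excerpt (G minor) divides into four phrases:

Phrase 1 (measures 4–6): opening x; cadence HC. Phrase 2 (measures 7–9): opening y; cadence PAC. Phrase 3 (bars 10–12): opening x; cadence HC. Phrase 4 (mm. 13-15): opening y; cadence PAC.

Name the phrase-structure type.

repeated period

The cadence pattern HC–PAC–HC–PAC is weak–strong twice, and phrases 3–4 restate phrases 1–2: a period heard twice, not a double period (which would end weakly at phrase 2).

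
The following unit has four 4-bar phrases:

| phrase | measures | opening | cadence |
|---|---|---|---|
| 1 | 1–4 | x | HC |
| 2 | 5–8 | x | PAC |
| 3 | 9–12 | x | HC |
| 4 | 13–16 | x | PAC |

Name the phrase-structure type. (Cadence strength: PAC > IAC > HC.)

The cadence pattern HC–PAC–HC–PAC is weak–strong twice, and phrases 3–4 restate phrases 1–2: a period heard twice, not a double period (which would end weakly at phrase 2).

repeated period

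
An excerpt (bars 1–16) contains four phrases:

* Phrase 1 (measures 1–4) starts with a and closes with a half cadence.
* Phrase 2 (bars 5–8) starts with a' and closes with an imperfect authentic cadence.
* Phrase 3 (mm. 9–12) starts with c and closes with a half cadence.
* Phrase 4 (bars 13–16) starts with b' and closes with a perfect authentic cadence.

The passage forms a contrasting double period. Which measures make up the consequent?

measures 9–16

In a double period the first pair of phrases (ending imperfect authentic cadence) is the large antecedent and the second pair (ending perfect authentic cadence) is the large consequent; the consequent is measures 9–16.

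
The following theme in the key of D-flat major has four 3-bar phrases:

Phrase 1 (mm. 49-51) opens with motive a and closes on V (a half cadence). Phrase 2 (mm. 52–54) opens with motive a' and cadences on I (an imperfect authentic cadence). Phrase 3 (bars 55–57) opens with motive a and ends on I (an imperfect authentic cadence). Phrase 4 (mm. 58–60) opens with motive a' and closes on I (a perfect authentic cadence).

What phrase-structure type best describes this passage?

parallel double period

Four phrases in two halves: the first half (mm. 49–54) ends with an imperfect authentic cadence, the second (mm. 55-60) with a perfect authentic cadence — a large antecedent–consequent pair, i.e. a double period.
Phrase 3 begins with the same material as phrase 1, making it parallel.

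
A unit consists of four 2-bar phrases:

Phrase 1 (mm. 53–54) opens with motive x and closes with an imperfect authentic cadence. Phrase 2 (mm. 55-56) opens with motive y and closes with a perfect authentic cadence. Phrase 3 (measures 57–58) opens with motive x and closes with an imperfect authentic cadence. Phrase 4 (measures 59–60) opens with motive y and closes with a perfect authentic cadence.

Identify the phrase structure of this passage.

repeated period

The cadence pattern IAC–PAC–IAC–PAC is weak–strong twice, and phrases 3–4 restate phrases 1–2: a period heard twice, not a double period (which would end weakly at phrase 2).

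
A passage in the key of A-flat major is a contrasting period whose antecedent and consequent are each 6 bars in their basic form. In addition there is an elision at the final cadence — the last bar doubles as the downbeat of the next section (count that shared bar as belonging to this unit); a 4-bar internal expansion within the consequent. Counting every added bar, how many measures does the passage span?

Basic contrasting period: 6 + 6 = 12 bars.
12 (basic form) + 4 (internal expansion) = 16.
The elision shares a bar with the next section but does not change this unit's count.

16 measures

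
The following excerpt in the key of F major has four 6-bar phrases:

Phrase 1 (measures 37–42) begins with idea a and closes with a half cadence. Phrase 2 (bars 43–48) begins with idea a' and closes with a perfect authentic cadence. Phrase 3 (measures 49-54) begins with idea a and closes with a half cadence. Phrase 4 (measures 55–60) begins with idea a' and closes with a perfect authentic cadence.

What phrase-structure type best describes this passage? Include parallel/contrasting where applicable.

repeated period

The cadence pattern HC–PAC–HC–PAC is weak–strong twice, and phrases 3–4 restate phrases 1–2: a period heard twice, not a double period (which would end weakly at phrase 2).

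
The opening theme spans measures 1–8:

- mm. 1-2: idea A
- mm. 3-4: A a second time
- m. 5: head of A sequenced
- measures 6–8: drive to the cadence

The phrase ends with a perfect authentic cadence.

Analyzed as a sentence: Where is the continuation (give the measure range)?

measures 5–8

After the presentation (mm. 1–4), the continuation covers the fragmentation through the cadence: bars 5–8.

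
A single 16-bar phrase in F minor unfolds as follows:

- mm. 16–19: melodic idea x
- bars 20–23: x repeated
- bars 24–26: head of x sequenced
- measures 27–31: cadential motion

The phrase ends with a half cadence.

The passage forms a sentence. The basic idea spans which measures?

The presentation of a sentence is the basic idea (mm. 16-19) plus its repetition (bars 20–23); the basic idea is therefore mm. 16–19.

measures 16–19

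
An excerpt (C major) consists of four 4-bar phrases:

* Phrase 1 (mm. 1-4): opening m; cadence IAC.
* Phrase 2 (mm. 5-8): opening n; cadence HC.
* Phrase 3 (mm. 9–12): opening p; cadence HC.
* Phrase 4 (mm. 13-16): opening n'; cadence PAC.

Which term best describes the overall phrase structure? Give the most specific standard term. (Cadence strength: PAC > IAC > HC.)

Four phrases in two halves: the first half (mm. 1–8) ends with a half cadence, the second (measures 9–16) with a perfect authentic cadence — a large antecedent–consequent pair, i.e. a double period.
Phrase 3 begins with different material from phrase 1, making it contrasting.

contrasting double period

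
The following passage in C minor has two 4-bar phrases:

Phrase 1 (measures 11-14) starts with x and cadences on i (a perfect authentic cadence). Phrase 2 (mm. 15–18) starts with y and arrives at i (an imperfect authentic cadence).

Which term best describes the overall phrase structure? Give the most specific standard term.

The second phrase closes with an imperfect authentic cadence, which is not stronger than the first phrase's perfect authentic cadence; without a weak→strong cadential pair there is no antecedent–consequent relationship, so this is a phrase group rather than a period.

phrase group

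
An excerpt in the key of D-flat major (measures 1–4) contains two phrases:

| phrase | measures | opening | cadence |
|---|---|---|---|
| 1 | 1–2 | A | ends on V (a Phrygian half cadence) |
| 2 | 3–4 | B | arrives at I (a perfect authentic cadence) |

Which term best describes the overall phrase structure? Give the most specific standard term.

contrasting period

Phrase 1 ends with a Phrygian half cadence (weaker) and phrase 2 with a perfect authentic cadence (stronger): antecedent + consequent = a period.
The two phrases open with different material (A / B), so the period is contrasting.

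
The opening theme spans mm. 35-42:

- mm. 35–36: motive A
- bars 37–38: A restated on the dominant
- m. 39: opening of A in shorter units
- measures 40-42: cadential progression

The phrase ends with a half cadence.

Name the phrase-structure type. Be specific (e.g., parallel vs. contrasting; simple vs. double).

Basic idea (mm. 35–36) + its repetition (measures 37-38) form the presentation; fragmentation and cadence (mm. 39–42) form the continuation — the 8-bar whole is a sentence.

sentence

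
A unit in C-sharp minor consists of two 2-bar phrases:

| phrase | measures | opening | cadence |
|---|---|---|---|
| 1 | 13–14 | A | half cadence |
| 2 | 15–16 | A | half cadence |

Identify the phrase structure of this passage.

Both phrases have the same opening (A) and the same cadence (half cadence): the second is a restatement, not a consequent, so this is a repeated phrase rather than a period.

repeated phrase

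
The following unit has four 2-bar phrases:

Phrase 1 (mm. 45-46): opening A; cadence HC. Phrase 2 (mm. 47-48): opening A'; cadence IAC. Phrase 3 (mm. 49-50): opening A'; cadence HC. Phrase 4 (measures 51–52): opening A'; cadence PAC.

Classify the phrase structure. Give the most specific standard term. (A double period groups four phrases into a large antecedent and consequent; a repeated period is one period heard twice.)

parallel double period

Four phrases in two halves: the first half (mm. 45–48) ends with an imperfect authentic cadence, the second (mm. 49–52) with a perfect authentic cadence — a large antecedent–consequent pair, i.e. a double period.
Phrase 3 begins with the same material as phrase 1, making it parallel.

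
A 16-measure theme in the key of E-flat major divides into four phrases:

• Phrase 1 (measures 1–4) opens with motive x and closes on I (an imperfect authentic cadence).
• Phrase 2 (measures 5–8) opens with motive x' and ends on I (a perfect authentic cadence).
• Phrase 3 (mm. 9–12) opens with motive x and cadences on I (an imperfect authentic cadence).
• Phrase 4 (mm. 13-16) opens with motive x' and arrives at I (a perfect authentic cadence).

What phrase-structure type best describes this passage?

repeated period

The cadence pattern IAC–PAC–IAC–PAC is weak–strong twice, and phrases 3–4 restate phrases 1–2: a period heard twice, not a double period (which would end weakly at phrase 2).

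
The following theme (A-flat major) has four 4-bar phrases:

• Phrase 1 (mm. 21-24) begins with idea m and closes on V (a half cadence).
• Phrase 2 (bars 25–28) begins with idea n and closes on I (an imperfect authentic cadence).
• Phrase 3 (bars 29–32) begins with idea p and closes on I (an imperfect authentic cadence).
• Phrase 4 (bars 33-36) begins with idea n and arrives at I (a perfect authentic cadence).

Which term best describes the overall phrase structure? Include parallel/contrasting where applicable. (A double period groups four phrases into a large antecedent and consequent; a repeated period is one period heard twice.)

contrasting double period

Four phrases in two halves: the first half (measures 21–28) ends with an imperfect authentic cadence, the second (measures 29–36) with a perfect authentic cadence — a large antecedent–consequent pair, i.e. a double period.
Phrase 3 begins with different material from phrase 1, making it contrasting.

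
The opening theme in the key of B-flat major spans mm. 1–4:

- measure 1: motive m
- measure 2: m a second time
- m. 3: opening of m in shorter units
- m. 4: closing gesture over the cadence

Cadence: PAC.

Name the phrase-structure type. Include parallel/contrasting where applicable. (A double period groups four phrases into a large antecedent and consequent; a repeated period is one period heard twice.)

sentence

Basic idea (measure 1) + its repetition (m. 2) form the presentation; fragmentation and cadence (bars 3-4) form the continuation — the 4-bar whole is a sentence.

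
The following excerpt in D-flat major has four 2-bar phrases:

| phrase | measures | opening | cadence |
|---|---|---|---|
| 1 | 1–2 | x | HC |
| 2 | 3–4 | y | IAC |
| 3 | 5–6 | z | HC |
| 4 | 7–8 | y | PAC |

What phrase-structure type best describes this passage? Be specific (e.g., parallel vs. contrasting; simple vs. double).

contrasting double period

Four phrases in two halves: the first half (mm. 1–4) ends with an imperfect authentic cadence, the second (bars 5-8) with a perfect authentic cadence — a large antecedent–consequent pair, i.e. a double period.
Phrase 3 begins with different material from phrase 1, making it contrasting.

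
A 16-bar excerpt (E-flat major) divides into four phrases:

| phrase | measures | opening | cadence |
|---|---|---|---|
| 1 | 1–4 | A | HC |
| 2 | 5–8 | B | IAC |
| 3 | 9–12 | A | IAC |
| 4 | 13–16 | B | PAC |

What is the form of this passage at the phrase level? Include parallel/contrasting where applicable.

parallel double period

Four phrases in two halves: the first half (mm. 1–8) ends with an imperfect authentic cadence, the second (measures 9–16) with a perfect authentic cadence — a large antecedent–consequent pair, i.e. a double period.
Phrase 3 begins with the same material as phrase 1, making it parallel.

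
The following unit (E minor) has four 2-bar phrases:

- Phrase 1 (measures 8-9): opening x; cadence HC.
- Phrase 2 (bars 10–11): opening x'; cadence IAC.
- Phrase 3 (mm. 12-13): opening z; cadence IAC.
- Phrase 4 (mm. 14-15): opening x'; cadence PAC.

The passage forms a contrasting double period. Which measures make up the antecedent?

measures 8–11

In a double period the first pair of phrases (ending imperfect authentic cadence) is the large antecedent and the second pair (ending perfect authentic cadence) is the large consequent; the antecedent is measures 8–11.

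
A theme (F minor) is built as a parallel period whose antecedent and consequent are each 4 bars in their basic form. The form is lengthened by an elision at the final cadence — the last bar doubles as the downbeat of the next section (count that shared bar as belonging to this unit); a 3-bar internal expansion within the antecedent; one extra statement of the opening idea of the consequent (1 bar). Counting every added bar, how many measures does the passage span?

12 measures

Basic parallel period: 4 + 4 = 8 bars.
8 (basic form) + 3 (internal expansion) + 1 (extra statement) = 12.
The elision shares a bar with the next section but does not change this unit's count.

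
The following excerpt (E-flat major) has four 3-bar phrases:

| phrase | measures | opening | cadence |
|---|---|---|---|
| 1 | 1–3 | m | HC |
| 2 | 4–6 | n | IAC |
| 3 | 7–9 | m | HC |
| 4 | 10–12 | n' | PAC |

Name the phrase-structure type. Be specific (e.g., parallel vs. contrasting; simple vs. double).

Four phrases in two halves: the first half (mm. 1–6) ends with an imperfect authentic cadence, the second (mm. 7–12) with a perfect authentic cadence — a large antecedent–consequent pair, i.e. a double period.
Phrase 3 begins with the same material as phrase 1, making it parallel.

parallel double period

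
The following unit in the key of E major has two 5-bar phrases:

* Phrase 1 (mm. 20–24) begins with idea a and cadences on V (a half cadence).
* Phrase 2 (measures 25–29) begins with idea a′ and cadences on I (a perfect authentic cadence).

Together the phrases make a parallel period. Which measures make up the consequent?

measures 25–29

The phrase ending with the weaker cadence (half cadence) is the antecedent; the one ending more conclusively (perfect authentic cadence) is the consequent. The consequent is measures 25–29.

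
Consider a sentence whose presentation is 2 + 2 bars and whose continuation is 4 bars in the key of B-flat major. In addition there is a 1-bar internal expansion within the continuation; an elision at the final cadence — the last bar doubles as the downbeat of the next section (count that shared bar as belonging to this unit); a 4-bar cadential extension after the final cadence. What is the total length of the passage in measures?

13 measures

Basic sentence: 2 + 2 + 4 = 8 bars.
8 (basic form) + 1 (internal expansion) + 4 (cadential extension) = 13.
The elision shares a bar with the next section but does not change this unit's count.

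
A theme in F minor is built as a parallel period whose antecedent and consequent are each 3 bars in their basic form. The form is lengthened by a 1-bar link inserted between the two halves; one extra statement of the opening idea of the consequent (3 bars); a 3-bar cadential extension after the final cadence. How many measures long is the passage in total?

Basic parallel period: 3 + 3 = 6 bars.
6 (basic form) + 1 (link) + 3 (extra statement) + 3 (cadential extension) = 13.

13 measures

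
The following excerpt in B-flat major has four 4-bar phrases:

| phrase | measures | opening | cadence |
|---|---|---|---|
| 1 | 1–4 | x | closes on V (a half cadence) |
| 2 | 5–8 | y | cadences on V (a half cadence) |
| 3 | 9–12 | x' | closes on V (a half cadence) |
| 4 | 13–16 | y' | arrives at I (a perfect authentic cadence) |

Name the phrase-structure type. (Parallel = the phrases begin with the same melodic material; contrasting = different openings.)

parallel double period

Four phrases in two halves: the first half (mm. 1–8) ends with a half cadence, the second (bars 9-16) with a perfect authentic cadence — a large antecedent–consequent pair, i.e. a double period.
Phrase 3 begins with the same material as phrase 1, making it parallel.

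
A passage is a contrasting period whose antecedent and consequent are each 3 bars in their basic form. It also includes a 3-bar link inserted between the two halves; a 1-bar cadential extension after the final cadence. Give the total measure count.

10 measures

Basic contrasting period: 3 + 3 = 6 bars.
6 (basic form) + 3 (link) + 1 (cadential extension) = 10.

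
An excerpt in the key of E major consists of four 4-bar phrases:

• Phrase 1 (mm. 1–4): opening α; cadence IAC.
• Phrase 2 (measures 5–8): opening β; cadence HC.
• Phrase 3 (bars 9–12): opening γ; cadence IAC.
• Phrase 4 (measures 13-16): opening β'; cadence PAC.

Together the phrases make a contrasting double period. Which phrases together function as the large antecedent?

In a double period the first pair of phrases (ending half cadence) is the large antecedent and the second pair (ending perfect authentic cadence) is the large consequent; the antecedent is phrases 1 and 2.

phrases 1 and 2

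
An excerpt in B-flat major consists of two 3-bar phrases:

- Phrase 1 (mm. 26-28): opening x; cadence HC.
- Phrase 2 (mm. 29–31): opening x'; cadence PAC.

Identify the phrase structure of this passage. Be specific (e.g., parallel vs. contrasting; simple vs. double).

Phrase 1 ends with a half cadence (weaker) and phrase 2 with a perfect authentic cadence (stronger): antecedent + consequent = a period.
The two phrases open with the same material (x / x'), so the period is parallel.

parallel period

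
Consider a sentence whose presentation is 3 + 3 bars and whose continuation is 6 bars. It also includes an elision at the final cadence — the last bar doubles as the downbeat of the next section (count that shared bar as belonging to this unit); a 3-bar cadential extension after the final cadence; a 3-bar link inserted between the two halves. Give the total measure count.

18 measures

Basic sentence: 3 + 3 + 6 = 12 bars.
12 (basic form) + 3 (cadential extension) + 3 (link) = 18.
The elision shares a bar with the next section but does not change this unit's count.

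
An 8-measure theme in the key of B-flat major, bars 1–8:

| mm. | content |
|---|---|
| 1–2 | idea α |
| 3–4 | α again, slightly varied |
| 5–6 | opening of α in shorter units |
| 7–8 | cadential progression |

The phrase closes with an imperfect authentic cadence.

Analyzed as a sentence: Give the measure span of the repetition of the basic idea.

measures 3–4

The presentation of a sentence is the basic idea (mm. 1–2) plus its repetition (mm. 3-4); the repetition of the basic idea is therefore mm. 3-4.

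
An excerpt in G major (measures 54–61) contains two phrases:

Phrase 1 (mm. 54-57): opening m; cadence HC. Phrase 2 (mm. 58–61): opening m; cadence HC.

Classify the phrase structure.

repeated phrase

Both phrases have the same opening (m) and the same cadence (half cadence): the second is a restatement, not a consequent, so this is a repeated phrase rather than a period.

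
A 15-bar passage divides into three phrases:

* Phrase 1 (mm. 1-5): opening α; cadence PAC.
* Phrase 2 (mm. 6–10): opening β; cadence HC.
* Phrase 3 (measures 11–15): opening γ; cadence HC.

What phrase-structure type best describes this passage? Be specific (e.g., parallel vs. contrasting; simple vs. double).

phrase group

The final phrase closes with a half cadence, which is not stronger than the preceding half cadence; the 3 phrases lack an overall antecedent–consequent design and so form a phrase group.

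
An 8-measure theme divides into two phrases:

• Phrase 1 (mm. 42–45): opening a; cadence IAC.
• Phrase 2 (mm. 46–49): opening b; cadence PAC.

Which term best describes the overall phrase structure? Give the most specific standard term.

contrasting period

Phrase 1 ends with an imperfect authentic cadence (weaker) and phrase 2 with a perfect authentic cadence (stronger): antecedent + consequent = a period.
The two phrases open with different material (a / b), so the period is contrasting.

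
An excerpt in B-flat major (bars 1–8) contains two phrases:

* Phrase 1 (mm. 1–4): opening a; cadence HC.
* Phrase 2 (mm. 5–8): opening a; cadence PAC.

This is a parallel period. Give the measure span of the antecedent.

The phrase ending with the weaker cadence (half cadence) is the antecedent; the one ending more conclusively (perfect authentic cadence) is the consequent. The antecedent is measures 1–4.

measures 1–4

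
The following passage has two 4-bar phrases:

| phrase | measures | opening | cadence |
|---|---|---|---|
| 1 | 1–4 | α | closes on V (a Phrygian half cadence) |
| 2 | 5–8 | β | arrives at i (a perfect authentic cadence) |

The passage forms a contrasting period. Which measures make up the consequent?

measures 5–8

The phrase ending with the weaker cadence (Phrygian half cadence) is the antecedent; the one ending more conclusively (perfect authentic cadence) is the consequent. The consequent is measures 5–8.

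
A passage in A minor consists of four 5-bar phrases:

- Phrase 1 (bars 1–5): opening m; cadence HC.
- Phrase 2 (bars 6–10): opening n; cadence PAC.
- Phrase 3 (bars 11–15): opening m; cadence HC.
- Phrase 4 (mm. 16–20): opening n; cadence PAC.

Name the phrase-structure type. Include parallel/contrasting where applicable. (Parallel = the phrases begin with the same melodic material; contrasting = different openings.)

repeated period

The cadence pattern HC–PAC–HC–PAC is weak–strong twice, and phrases 3–4 restate phrases 1–2: a period heard twice, not a double period (which would end weakly at phrase 2).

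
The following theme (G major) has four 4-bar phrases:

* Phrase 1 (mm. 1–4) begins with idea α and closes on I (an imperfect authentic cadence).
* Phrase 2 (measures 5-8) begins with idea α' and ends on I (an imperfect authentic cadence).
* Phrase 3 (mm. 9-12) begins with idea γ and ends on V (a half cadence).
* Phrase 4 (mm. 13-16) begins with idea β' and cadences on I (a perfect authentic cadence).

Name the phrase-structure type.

Four phrases in two halves: the first half (bars 1–8) ends with an imperfect authentic cadence, the second (mm. 9–16) with a perfect authentic cadence — a large antecedent–consequent pair, i.e. a double period.
Phrase 3 begins with different material from phrase 1, making it contrasting.

contrasting double period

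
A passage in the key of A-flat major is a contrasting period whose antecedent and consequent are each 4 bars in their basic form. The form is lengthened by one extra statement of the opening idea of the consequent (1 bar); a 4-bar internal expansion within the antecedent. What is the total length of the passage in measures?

Basic contrasting period: 4 + 4 = 8 bars.
8 (basic form) + 1 (extra statement) + 4 (internal expansion) = 13.

13 measures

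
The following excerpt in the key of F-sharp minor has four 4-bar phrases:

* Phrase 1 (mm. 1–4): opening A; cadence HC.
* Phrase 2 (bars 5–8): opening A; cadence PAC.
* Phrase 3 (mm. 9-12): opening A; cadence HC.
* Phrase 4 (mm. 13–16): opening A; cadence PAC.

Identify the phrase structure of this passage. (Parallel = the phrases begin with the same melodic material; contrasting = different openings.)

repeated period

The cadence pattern HC–PAC–HC–PAC is weak–strong twice, and phrases 3–4 restate phrases 1–2: a period heard twice, not a double period (which would end weakly at phrase 2).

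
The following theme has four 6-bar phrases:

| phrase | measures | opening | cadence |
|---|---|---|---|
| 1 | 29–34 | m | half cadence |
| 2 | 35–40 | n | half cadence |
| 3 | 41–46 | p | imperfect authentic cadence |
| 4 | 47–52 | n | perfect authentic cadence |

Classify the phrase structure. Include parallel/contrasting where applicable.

Four phrases in two halves: the first half (bars 29-40) ends with a half cadence, the second (mm. 41-52) with a perfect authentic cadence — a large antecedent–consequent pair, i.e. a double period.
Phrase 3 begins with different material from phrase 1, making it contrasting.

contrasting double period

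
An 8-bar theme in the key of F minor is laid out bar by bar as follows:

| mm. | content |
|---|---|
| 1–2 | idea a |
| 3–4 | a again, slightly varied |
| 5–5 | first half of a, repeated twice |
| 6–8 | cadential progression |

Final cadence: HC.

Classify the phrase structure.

Basic idea (mm. 1-2) + its repetition (bars 3-4) form the presentation; fragmentation and cadence (mm. 5–8) form the continuation — the 8-bar whole is a sentence.

sentence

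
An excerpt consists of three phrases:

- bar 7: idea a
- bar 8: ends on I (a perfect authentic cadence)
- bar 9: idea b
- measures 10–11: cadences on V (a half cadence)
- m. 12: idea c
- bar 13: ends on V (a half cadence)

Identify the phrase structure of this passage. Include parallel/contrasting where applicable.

phrase group

The final phrase closes with a half cadence, which is not stronger than the preceding half cadence; the 3 phrases lack an overall antecedent–consequent design and so form a phrase group.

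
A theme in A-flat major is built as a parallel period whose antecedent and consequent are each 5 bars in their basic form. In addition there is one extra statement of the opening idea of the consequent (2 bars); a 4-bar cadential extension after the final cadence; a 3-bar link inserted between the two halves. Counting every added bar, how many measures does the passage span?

Basic parallel period: 5 + 5 = 10 bars.
10 (basic form) + 2 (extra statement) + 4 (cadential extension) + 3 (link) = 19.

19 measures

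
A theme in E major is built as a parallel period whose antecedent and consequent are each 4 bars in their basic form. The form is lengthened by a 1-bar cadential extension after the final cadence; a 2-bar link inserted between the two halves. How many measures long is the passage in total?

11 measures

Basic parallel period: 4 + 4 = 8 bars.
8 (basic form) + 1 (cadential extension) + 2 (link) = 11.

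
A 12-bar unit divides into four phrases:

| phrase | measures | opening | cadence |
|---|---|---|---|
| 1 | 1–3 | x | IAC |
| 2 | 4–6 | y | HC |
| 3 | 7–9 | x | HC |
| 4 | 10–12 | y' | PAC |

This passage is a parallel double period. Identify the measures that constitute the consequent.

In a double period the four phrases pair into a large antecedent (phrases 1–2, ending half cadence) and a large consequent (phrases 3–4, ending perfect authentic cadence). The consequent spans mm. 7–12.

measures 7–12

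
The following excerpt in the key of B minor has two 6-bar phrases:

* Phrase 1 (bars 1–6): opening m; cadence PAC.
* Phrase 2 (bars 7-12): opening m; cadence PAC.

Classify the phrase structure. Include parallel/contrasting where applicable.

Both phrases have the same opening (m) and the same cadence (perfect authentic cadence): the second is a restatement, not a consequent, so this is a repeated phrase rather than a period.

repeated phrase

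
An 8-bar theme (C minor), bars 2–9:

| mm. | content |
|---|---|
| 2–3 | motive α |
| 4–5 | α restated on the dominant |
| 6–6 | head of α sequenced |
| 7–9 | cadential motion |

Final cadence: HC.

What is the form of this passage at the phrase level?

sentence

Basic idea (mm. 2-3) + its repetition (bars 4-5) form the presentation; fragmentation and cadence (measures 6-9) form the continuation — the 8-bar whole is a sentence.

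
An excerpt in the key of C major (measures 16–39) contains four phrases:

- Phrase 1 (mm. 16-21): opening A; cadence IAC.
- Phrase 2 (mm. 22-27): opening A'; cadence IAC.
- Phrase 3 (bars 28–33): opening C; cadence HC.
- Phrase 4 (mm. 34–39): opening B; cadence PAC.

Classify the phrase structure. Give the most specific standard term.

Four phrases in two halves: the first half (mm. 16–27) ends with an imperfect authentic cadence, the second (mm. 28-39) with a perfect authentic cadence — a large antecedent–consequent pair, i.e. a double period.
Phrase 3 begins with different material from phrase 1, making it contrasting.

contrasting double period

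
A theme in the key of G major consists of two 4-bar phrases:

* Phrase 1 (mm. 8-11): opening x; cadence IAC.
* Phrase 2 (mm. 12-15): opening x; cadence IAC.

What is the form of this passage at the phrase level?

repeated phrase

Both phrases have the same opening (x) and the same cadence (imperfect authentic cadence): the second is a restatement, not a consequent, so this is a repeated phrase rather than a period.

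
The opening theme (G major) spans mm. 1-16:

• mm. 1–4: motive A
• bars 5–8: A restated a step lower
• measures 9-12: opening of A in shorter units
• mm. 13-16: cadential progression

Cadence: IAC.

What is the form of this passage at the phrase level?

Basic idea (measures 1-4) + its repetition (mm. 5–8) form the presentation; fragmentation and cadence (measures 9–16) form the continuation — the 16-bar whole is a sentence.

sentence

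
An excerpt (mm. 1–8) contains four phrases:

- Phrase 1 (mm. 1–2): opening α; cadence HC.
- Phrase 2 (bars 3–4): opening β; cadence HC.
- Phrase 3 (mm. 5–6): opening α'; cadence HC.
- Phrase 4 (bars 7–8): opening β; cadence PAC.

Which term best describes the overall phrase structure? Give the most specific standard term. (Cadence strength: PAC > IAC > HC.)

Four phrases in two halves: the first half (mm. 1–4) ends with a half cadence, the second (mm. 5–8) with a perfect authentic cadence — a large antecedent–consequent pair, i.e. a double period.
Phrase 3 begins with the same material as phrase 1, making it parallel.

parallel double period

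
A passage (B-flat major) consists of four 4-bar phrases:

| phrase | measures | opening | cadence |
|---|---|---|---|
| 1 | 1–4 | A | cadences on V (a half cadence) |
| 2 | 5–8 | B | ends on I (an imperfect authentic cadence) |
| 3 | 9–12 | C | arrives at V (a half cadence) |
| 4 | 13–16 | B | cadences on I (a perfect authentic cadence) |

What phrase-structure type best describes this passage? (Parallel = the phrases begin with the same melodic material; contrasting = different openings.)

contrasting double period

Four phrases in two halves: the first half (mm. 1–8) ends with an imperfect authentic cadence, the second (mm. 9–16) with a perfect authentic cadence — a large antecedent–consequent pair, i.e. a double period.
Phrase 3 begins with different material from phrase 1, making it contrasting.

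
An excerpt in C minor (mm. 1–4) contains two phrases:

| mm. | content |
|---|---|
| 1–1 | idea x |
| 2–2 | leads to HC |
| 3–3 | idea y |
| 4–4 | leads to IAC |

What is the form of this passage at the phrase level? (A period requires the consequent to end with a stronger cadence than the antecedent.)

contrasting period

Phrase 1 ends with a half cadence (weaker) and phrase 2 with an imperfect authentic cadence (stronger): antecedent + consequent = a period.
The two phrases open with different material (x / y), so the period is contrasting.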